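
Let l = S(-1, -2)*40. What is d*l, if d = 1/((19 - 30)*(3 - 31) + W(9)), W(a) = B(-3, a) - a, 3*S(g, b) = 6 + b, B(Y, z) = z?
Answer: 40/231 ≈ 0.17316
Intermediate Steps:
S(g, b) = 2 + b/3 (S(g, b) = (6 + b)/3 = 2 + b/3)
W(a) = 0 (W(a) = a - a = 0)
d = 1/308 (d = 1/((19 - 30)*(3 - 31) + 0) = 1/(-11*(-28) + 0) = 1/(308 + 0) = 1/308 ≈ 0.0032468)
l = 160/3 (l = (2 + (⅓)*(-2))*40 = (2 - ⅔)*40 = (4/3)*40 = 160/3 ≈ 53.333)
d*l = (1/308)*(160/3) = 40/231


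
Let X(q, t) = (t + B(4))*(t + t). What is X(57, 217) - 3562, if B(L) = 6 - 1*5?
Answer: 91050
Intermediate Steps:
B(L) = 1 (B(L) = 6 - 5 = 1)
X(q, t) = 2*t*(1 + t) (X(q, t) = (t + 1)*(t + t) = (1 + t)*(2*t) = 2*t*(1 + t))
X(57, 217) - 3562 = 2*217*(1 + 217) - 3562 = 2*217*218 - 3562 = 94612 - 3562 = 91050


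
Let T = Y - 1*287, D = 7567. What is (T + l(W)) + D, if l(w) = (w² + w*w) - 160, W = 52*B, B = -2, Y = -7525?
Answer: 21227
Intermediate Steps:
W = -104 (W = 52*(-2) = -104)
l(w) = -160 + 2*w² (l(w) = (w² + w²) - 160 = 2*w² - 160 = -160 + 2*w²)
T = -7812 (T = -7525 - 1*287 = -7525 - 287 = -7812)
(T + l(W)) + D = (-7812 + (-160 + 2*(-104)²)) + 7567 = (-7812 + (-160 + 2*10816)) + 7567 = (-7812 + (-160 + 21632)) + 7567 = (-7812 + 21472) + 7567 = 13660 + 7567 = 21227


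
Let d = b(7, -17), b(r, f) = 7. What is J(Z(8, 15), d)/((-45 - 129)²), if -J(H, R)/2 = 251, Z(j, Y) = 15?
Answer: -251/15138 ≈ -0.016581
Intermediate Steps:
d = 7
J(H, R) = -502 (J(H, R) = -2*251 = -502)
J(Z(8, 15), d)/((-45 - 129)²) = -502/(-45 - 129)² = -502/((-174)²) = -502/30276 = -502*1/30276 = -251/15138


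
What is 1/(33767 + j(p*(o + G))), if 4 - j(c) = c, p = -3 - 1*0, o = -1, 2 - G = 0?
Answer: 1/33774 ≈ 2.9609e-5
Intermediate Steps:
G = 2 (G = 2 - 1*0 = 2 + 0 = 2)
p = -3 (p = -3 + 0 = -3)
j(c) = 4 - c
1/(33767 + j(p*(o + G))) = 1/(33767 + (4 - (-3)*(-1 + 2))) = 1/(33767 + (4 - (-3))) = 1/(33767 + (4 - 1*(-3))) = 1/(33767 + (4 + 3)) = 1/(33767 + 7) = 1/33774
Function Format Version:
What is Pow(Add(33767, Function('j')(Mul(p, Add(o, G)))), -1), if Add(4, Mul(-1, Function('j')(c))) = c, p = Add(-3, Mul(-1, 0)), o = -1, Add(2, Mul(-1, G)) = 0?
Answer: Rational(1, 33774) ≈ 2.9609e-5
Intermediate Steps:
G = 2 (G = Add(2, Mul(-1, 0)) = Add(2, 0) = 2)
p = -3 (p = Add(-3, 0) = -3)
Function('j')(c) = Add(4, Mul(-1, c))
Pow(Add(33767, Function('j')(Mul(p, Add(o, G)))), -1) = Pow(Add(33767, Add(4, Mul(-1, Mul(-3, Add(-1, 2))))), -1) = Pow(Add(33767, Add(4, Mul(-1, Mul(-3, 1)))), -1) = Pow(Add(33767, Add(4, Mul(-1, -3))), -1) = Pow(Add(33767, Add(4, 3)), -1) = Pow(Add(33767, 7), -1) = Pow(33774, -1) = Rational(1, 33774)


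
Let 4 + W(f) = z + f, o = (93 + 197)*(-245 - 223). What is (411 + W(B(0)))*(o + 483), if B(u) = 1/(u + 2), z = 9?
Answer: -112652421/2 ≈ -5.6326e+7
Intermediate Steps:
B(u) = 1/(2 + u)
o = -135720 (o = 290*(-468) = -135720)
W(f) = 5 + f (W(f) = -4 + (9 + f) = 5 + f)
(411 + W(B(0)))*(o + 483) = (411 + (5 + 1/(2 + 0)))*(-135720 + 483) = (411 + (5 + 1/2))*(-135237) = (411 + 11/2)*(-135237) = (833/2)*(-135237) = -112652421/2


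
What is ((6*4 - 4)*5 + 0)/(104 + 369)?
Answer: 100/473 ≈ 0.21142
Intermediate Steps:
((6*4 - 4)*5 + 0)/(104 + 369) = ((24 - 4)*5 + 0)/473 = (20*5 + 0)/473 = (100 + 0)/473 = (1/473)*100 = 100/473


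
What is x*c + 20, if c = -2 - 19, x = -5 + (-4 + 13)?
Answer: -64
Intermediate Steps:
x = 4 (x = -5 + 9 = 4)
c = -21
x*c + 20 = 4*(-21) + 20 = -84 + 20 = -64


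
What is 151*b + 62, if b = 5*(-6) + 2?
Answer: -4166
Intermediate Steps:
b = -28 (b = -30 + 2 = -28)
151*b + 62 = 151*(-28) + 62 = -4228 + 62 = -4166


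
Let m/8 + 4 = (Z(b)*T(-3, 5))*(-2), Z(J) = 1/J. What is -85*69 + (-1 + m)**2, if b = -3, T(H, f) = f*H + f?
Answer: 14296/9 ≈ 1588.4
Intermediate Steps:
T(H, f) = f + H*f (T(H, f) = H*f + f = f + H*f)
m = -256/3 (m = -32 + 8*(((5*(1 - 3))/(-3))*(-2)) = -32 + 8*(-5*(-2)/3*(-2)) = -32 + 8*(-1/3*(-10)*(-2)) = -32 + 8*((10/3)*(-2)) = -32 + 8*(-20/3) = -32 - 160/3 = -256/3 ≈ -85.333)
-85*69 + (-1 + m)**2 = -85*69 + (-1 - 256/3)**2 = -5865 + (-259/3)**2 = -5865 + 67081/9 = 14296/9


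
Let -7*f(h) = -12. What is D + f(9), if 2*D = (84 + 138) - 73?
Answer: 1067/14 ≈ 76.214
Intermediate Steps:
f(h) = 12/7 (f(h) = -1/7*(-12) = 12/7)
D = 149/2 (D = ((84 + 138) - 73)/2 = (222 - 73)/2 = (1/2)*149 = 149/2 ≈ 74.500)
D + f(9) = 149/2 + 12/7 = 1067/14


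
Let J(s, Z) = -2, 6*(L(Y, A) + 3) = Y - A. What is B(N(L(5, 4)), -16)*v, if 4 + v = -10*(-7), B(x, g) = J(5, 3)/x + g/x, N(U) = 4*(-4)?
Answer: 297/4 ≈ 74.250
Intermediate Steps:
L(Y, A) = -3 - A/6 + Y/6 (L(Y, A) = -3 + (Y - A)/6 = -3 + (-A/6 + Y/6) = -3 - A/6 + Y/6)
N(U) = -16
B(x, g) = -2/x + g/x
v = 66 (v = -4 - 10*(-7) = -4 + 70 = 66)
B(N(L(5, 4)), -16)*v = ((-2 - 16)/(-16))*66 = -1/16*(-18)*66 = (9/8)*66 = 297/4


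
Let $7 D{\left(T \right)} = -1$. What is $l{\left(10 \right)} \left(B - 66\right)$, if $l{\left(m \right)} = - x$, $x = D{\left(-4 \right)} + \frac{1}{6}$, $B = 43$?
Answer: $\frac{23}{42} \approx 0.54762$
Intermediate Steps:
$D{\left(T \right)} = - \frac{1}{7}$ ($D{\left(T \right)} = \frac{1}{7} \left(-1\right) = - \frac{1}{7}$)
$x = \frac{1}{42}$ ($x = - \frac{1}{7} + \frac{1}{6} = \frac{1}{42} \approx 0.02381$)
$l{\left(m \right)} = - \frac{1}{42}$ ($l{\left(m \right)} = \left(-1\right) \frac{1}{42} = - \frac{1}{42}$)
$l{\left(10 \right)} \left(B - 66\right) = - \frac{43 - 66}{42} = \left(- \frac{1}{42}\right) \left(-23\right) = \frac{23}{42}$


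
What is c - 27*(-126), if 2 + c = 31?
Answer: 3431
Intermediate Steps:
c = 29 (c = -2 + 31 = 29)
c - 27*(-126) = 29 - 27*(-126) = 29 + 3402 = 3431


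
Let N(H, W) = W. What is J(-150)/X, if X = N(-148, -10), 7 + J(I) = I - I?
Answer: 7/10 ≈ 0.70000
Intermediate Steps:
J(I) = -7 (J(I) = -7 + (I - I) = -7 + 0 = -7)
X = -10
J(-150)/X = -7/(-10) = -7*(-1/10) = 7/10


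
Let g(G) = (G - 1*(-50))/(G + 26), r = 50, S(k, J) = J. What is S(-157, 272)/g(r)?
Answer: 5168/25 ≈ 206.72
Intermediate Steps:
g(G) = (50 + G)/(26 + G) (g(G) = (G + 50)/(26 + G) = (50 + G)/(26 + G))
S(-157, 272)/g(r) = 272/(((50 + 50)/(26 + 50))) = 272/((100/76)) = 272/(((1/76)*100)) = 272/(25/19) = 272*(19/25) = 5168/25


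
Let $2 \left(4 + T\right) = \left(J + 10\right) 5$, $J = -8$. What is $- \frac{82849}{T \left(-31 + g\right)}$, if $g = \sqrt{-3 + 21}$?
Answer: $\frac{2568319}{943} + \frac{248547 \sqrt{2}}{943} \approx 3096.3$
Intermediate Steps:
$g = 3 \sqrt{2}$ ($g = \sqrt{18} = 3 \sqrt{2} \approx 4.2426$)
$T = 1$ ($T = -4 + \frac{\left(-8 + 10\right) 5}{2} = -4 + \frac{2 \cdot 5}{2} = -4 + \frac{1}{2} \cdot 10 = -4 + 5 = 1$)
$- \frac{82849}{T \left(-31 + g\right)} = - \frac{82849}{1 \left(-31 + 3 \sqrt{2}\right)} = - \frac{82849}{-31 + 3 \sqrt{2}}$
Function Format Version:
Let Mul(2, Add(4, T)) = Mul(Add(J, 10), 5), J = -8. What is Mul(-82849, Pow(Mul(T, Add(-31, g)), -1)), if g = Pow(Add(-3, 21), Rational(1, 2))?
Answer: Add(Rational(2568319, 943), Mul(Rational(248547, 943), Pow(2, Rational(1, 2)))) ≈ 3096.3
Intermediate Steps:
g = Mul(3, Pow(2, Rational(1, 2))) (g = Pow(18, Rational(1, 2)) = Mul(3, Pow(2, Rational(1, 2))) ≈ 4.2426)
T = 1 (T = Add(-4, Mul(Rational(1, 2), Mul(Add(-8, 10), 5))) = Add(-4, Mul(Rational(1, 2), Mul(2, 5))) = Add(-4, Mul(Rational(1, 2), 10)) = Add(-4, 5) = 1)
Mul(-82849, Pow(Mul(T, Add(-31, g)), -1)) = Mul(-82849, Pow(Mul(1, Add(-31, Mul(3, Pow(2, Rational(1, 2))))), -1)) = Mul(-82849, Pow(Add(-31, Mul(3, Pow(2, Rational(1, 2)))), -1))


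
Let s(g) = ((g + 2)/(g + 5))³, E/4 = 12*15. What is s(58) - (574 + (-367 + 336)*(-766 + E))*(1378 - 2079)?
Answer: 12983930000/9261 ≈ 1.4020e+6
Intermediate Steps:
E = 720 (E = 4*(12*15) = 4*180 = 720)
s(g) = (2 + g)³/(5 + g)³ (s(g) = ((2 + g)/(5 + g))³ = (2 + g)³/(5 + g)³)
s(58) - (574 + (-367 + 336)*(-766 + E))*(1378 - 2079) = (2 + 58)³/(5 + 58)³ - (574 + (-367 + 336)*(-766 + 720))*(1378 - 2079) = 60³/63³ - (574 - 31*(-46))*(-701) = 216000*(1/250047) - (574 + 1426)*(-701) = 8000/9261 - 2000*(-701) = 8000/9261 - 1*(-1402000) = 8000/9261 + 1402000 = 12983930000/9261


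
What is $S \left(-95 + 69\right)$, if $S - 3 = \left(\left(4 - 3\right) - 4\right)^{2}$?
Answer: $-312$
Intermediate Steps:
$S = 12$ ($S = 3 + \left(\left(4 - 3\right) - 4\right)^{2} = 3 + \left(1 - 4\right)^{2} = 3 + \left(-3\right)^{2} = 3 + 9 = 12$)
$S \left(-95 + 69\right) = 12 \left(-95 + 69\right) = 12 \left(-26\right) = -312$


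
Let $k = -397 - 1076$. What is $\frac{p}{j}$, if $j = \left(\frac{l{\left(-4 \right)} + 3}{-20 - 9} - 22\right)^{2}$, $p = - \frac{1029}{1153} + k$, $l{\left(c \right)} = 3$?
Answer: $- \frac{714596859}{239095304} \approx -2.9888$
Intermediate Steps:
$k = -1473$ ($k = -397 - 1076 = -1473$)
$p = - \frac{1699398}{1153}$ ($p = - \frac{1029}{1153} - 1473 = - \frac{1699398}{1153} \approx -1473.9$)
$j = \frac{414736}{841}$ ($j = \left(\frac{3 + 3}{-20 - 9} - 22\right)^{2} = \left(\frac{6}{-29} - 22\right)^{2} = \left(6 \left(- \frac{1}{29}\right) - 22\right)^{2} = \left(- \frac{6}{29} - 22\right)^{2} = \left(- \frac{644}{29}\right)^{2} = \frac{414736}{841} \approx 493.15$)
$\frac{p}{j} = - \frac{1699398}{1153 \cdot \frac{414736}{841}} = \left(- \frac{1699398}{1153}\right) \frac{841}{414736} = - \frac{714596859}{239095304}$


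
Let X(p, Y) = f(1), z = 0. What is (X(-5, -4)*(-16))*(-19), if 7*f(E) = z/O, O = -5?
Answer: 0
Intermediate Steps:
f(E) = 0 (f(E) = (0/(-5))/7 = (0*(-⅕))/7 = (⅐)*0 = 0)
X(p, Y) = 0
(X(-5, -4)*(-16))*(-19) = (0*(-16))*(-19) = 0*(-19) = 0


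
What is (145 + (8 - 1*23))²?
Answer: 16900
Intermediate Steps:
(145 + (8 - 1*23))² = (145 + (8 - 23))² = (145 - 15)² = 130² = 16900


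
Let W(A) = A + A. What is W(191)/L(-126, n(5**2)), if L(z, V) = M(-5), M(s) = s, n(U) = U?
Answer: -382/5 ≈ -76.400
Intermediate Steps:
W(A) = 2*A
L(z, V) = -5
W(191)/L(-126, n(5**2)) = (2*191)/(-5) = 382*(-1/5) = -382/5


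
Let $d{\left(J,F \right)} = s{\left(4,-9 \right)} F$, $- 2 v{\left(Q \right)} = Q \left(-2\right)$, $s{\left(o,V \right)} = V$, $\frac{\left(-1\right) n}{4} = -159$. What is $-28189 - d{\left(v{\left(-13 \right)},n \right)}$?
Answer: $-22465$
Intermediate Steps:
$n = 636$ ($n = \left(-4\right) \left(-159\right) = 636$)
$v{\left(Q \right)} = Q$ ($v{\left(Q \right)} = - \frac{Q \left(-2\right)}{2} = - \frac{\left(-2\right) Q}{2} = Q$)
$d{\left(J,F \right)} = - 9 F$
$-28189 - d{\left(v{\left(-13 \right)},n \right)} = -28189 - \left(-9\right) 636 = -28189 - -5724 = -28189 + 5724 = -22465$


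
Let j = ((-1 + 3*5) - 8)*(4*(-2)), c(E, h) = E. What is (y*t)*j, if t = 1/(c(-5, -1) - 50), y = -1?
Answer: -48/55 ≈ -0.87273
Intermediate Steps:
t = -1/55 (t = 1/(-5 - 50) = 1/(-55) = -1/55 ≈ -0.018182)
j = -48 (j = ((-1 + 15) - 8)*(-8) = (14 - 8)*(-8) = 6*(-8) = -48)
(y*t)*j = -1*(-1/55)*(-48) = (1/55)*(-48) = -48/55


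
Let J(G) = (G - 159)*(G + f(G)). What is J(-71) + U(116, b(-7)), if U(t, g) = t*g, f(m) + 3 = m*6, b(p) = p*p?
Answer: 120684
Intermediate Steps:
b(p) = p**2
f(m) = -3 + 6*m (f(m) = -3 + m*6 = -3 + 6*m)
U(t, g) = g*t
J(G) = (-159 + G)*(-3 + 7*G) (J(G) = (G - 159)*(G + (-3 + 6*G)) = (-159 + G)*(-3 + 7*G))
J(-71) + U(116, b(-7)) = (477 - 1116*(-71) + 7*(-71)**2) + (-7)**2*116 = (477 + 79236 + 7*5041) + 49*116 = (477 + 79236 + 35287) + 5684 = 115000 + 5684 = 120684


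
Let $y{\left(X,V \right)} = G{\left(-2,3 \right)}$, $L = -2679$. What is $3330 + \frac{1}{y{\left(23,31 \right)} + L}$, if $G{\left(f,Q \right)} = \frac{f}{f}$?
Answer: $\frac{8917739}{2678} \approx 3330.0$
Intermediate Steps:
$G{\left(f,Q \right)} = 1$
$y{\left(X,V \right)} = 1$
$3330 + \frac{1}{y{\left(23,31 \right)} + L} = 3330 + \frac{1}{1 - 2679} = 3330 + \frac{1}{-2678} = 3330 - \frac{1}{2678} = \frac{8917739}{2678}$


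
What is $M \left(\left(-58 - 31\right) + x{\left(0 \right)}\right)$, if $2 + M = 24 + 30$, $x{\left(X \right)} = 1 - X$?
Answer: $-4576$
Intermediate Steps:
$M = 52$ ($M = -2 + \left(24 + 30\right) = -2 + 54 = 52$)
$M \left(\left(-58 - 31\right) + x{\left(0 \right)}\right) = 52 \left(\left(-58 - 31\right) + \left(1 - 0\right)\right) = 52 \left(\left(-58 - 31\right) + \left(1 + 0\right)\right) = 52 \left(-89 + 1\right) = 52 \left(-88\right) = -4576$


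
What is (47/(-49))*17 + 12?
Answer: -211/49 ≈ -4.3061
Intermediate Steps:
(47/(-49))*17 + 12 = (47*(-1/49))*17 + 12 = -47/49*17 + 12 = -799/49 + 12 = -211/49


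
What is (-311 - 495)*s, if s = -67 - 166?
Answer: 187798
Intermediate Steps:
s = -233
(-311 - 495)*s = (-311 - 495)*(-233) = -806*(-233) = 187798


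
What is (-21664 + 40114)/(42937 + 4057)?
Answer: 9225/23497 ≈ 0.39260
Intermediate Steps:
(-21664 + 40114)/(42937 + 4057) = 18450/46994 = 18450*(1/46994) = 9225/23497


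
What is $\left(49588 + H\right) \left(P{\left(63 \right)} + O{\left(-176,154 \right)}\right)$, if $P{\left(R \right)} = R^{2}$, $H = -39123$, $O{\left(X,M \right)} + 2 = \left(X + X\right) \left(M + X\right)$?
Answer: $122555615$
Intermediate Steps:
$O{\left(X,M \right)} = -2 + 2 X \left(M + X\right)$ ($O{\left(X,M \right)} = -2 + \left(X + X\right) \left(M + X\right) = -2 + 2 X \left(M + X\right)$)
$\left(49588 + H\right) \left(P{\left(63 \right)} + O{\left(-176,154 \right)}\right) = \left(49588 - 39123\right) \left(63^{2} + \left(-2 + 2 \left(-176\right)^{2} + 2 \cdot 154 \left(-176\right)\right)\right) = 10465 \left(3969 - -7742\right) = 10465 \left(3969 + 7742\right) = 10465 \cdot 11711 = 122555615$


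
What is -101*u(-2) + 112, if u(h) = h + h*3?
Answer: 920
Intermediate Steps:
u(h) = 4*h (u(h) = h + 3*h = 4*h)
-101*u(-2) + 112 = -404*(-2) + 112 = -101*(-8) + 112 = 808 + 112 = 920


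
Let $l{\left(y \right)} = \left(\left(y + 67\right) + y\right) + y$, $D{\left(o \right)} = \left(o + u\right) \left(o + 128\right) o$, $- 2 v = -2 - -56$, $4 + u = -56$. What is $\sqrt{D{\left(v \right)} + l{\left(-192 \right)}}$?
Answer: $2 \sqrt{59185} \approx 486.56$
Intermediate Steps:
$u = -60$ ($u = -4 - 56 = -60$)
$v = -27$ ($v = - \frac{-2 - -56}{2} = - \frac{-2 + 56}{2} = \left(- \frac{1}{2}\right) 54 = -27$)
$D{\left(o \right)} = o \left(-60 + o\right) \left(128 + o\right)$ ($D{\left(o \right)} = \left(o - 60\right) \left(o + 128\right) o = \left(-60 + o\right) \left(128 + o\right) o = o \left(-60 + o\right) \left(128 + o\right)$)
$l{\left(y \right)} = 67 + 3 y$ ($l{\left(y \right)} = \left(\left(67 + y\right) + y\right) + y = \left(67 + 2 y\right) + y = 67 + 3 y$)
$\sqrt{D{\left(v \right)} + l{\left(-192 \right)}} = \sqrt{- 27 \left(-7680 + \left(-27\right)^{2} + 68 \left(-27\right)\right) + \left(67 + 3 \left(-192\right)\right)} = \sqrt{- 27 \left(-7680 + 729 - 1836\right) + \left(67 - 576\right)} = \sqrt{\left(-27\right) \left(-8787\right) - 509} = \sqrt{237249 - 509} = \sqrt{236740} = 2 \sqrt{59185}$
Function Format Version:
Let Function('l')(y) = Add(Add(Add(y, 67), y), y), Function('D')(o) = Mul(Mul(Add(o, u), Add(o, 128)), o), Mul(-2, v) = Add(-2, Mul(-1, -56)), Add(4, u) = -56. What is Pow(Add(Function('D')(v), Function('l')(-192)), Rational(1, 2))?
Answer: Mul(2, Pow(59185, Rational(1, 2))) ≈ 486.56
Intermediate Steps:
u = -60 (u = Add(-4, -56) = -60)
v = -27 (v = Mul(Rational(-1, 2), Add(-2, Mul(-1, -56))) = Mul(Rational(-1, 2), Add(-2, 56)) = Mul(Rational(-1, 2), 54) = -27)
Function('D')(o) = Mul(o, Add(-60, o), Add(128, o)) (Function('D')(o) = Mul(Mul(Add(o, -60), Add(o, 128)), o) = Mul(Mul(Add(-60, o), Add(128, o)), o) = Mul(o, Add(-60, o), Add(128, o)))
Function('l')(y) = Add(67, Mul(3, y)) (Function('l')(y) = Add(Add(Add(67, y), y), y) = Add(Add(67, Mul(2, y)), y) = Add(67, Mul(3, y)))
Pow(Add(Function('D')(v), Function('l')(-192)), Rational(1, 2)) = Pow(Add(Mul(-27, Add(-7680, Pow(-27, 2), Mul(68, -27))), Add(67, Mul(3, -192))), Rational(1, 2)) = Pow(Add(Mul(-27, Add(-7680, 729, -1836)), Add(67, -576)), Rational(1, 2)) = Pow(Add(Mul(-27, -8787), -509), Rational(1, 2)) = Pow(Add(237249, -509), Rational(1, 2)) = Pow(236740, Rational(1, 2)) = Mul(2, Pow(59185, Rational(1, 2)))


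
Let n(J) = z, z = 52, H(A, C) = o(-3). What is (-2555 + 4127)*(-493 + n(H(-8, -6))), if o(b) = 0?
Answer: -693252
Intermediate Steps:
H(A, C) = 0
n(J) = 52
(-2555 + 4127)*(-493 + n(H(-8, -6))) = (-2555 + 4127)*(-493 + 52) = 1572*(-441) = -693252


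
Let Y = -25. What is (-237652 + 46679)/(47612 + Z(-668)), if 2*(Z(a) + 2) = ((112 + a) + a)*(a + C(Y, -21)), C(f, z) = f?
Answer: -190973/471726 ≈ -0.40484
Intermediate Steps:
Z(a) = -2 + (-25 + a)*(112 + 2*a)/2 (Z(a) = -2 + (((112 + a) + a)*(a - 25))/2 = -2 + ((112 + 2*a)*(-25 + a))/2 = -2 + ((-25 + a)*(112 + 2*a))/2 = -2 + (-25 + a)*(112 + 2*a)/2)
(-237652 + 46679)/(47612 + Z(-668)) = (-237652 + 46679)/(47612 + (-1402 + (-668)² + 31*(-668))) = -190973/(47612 + (-1402 + 446224 - 20708)) = -190973/(47612 + 424114) = -190973/471726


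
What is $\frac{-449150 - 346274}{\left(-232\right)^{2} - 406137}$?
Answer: $\frac{795424}{352313} \approx 2.2577$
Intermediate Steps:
$\frac{-449150 - 346274}{\left(-232\right)^{2} - 406137} = - \frac{795424}{53824 - 406137} = - \frac{795424}{-352313} = \left(-795424\right) \left(- \frac{1}{352313}\right) = \frac{795424}{352313}$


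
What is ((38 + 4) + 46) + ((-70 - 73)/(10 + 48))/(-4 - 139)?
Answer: 5105/58 ≈ 88.017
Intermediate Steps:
((38 + 4) + 46) + ((-70 - 73)/(10 + 48))/(-4 - 139) = (42 + 46) - 143/58/(-143) = 88 - 143*1/58*(-1/143) = 88 - 143/58*(-1/143) = 88 + 1/58 = 5105/58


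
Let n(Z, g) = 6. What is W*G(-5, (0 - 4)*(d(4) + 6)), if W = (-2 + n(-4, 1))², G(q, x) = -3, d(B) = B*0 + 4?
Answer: -48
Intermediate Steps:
d(B) = 4 (d(B) = 0 + 4 = 4)
W = 16 (W = (-2 + 6)² = 4² = 16)
W*G(-5, (0 - 4)*(d(4) + 6)) = 16*(-3) = -48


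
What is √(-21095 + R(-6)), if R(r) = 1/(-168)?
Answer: I*√148846362/84 ≈ 145.24*I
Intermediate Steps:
R(r) = -1/168
√(-21095 + R(-6)) = √(-21095 - 1/168) = √(-3543961/168) = I*√148846362/84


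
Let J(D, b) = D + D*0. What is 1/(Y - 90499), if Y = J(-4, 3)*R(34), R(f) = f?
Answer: -1/90635 ≈ -1.1033e-5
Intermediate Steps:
J(D, b) = D (J(D, b) = D + 0 = D)
Y = -136 (Y = -4*34 = -136)
1/(Y - 90499) = 1/(-136 - 90499) = 1/(-90635) = -1/90635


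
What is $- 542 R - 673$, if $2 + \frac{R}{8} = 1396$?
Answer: $-6045057$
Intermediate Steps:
$R = 11152$ ($R = -16 + 8 \cdot 1396 = -16 + 11168 = 11152$)
$- 542 R - 673 = \left(-542\right) 11152 - 673 = -6044384 - 673 = -6045057$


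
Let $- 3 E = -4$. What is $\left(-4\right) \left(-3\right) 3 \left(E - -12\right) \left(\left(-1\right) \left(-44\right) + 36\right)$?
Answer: $38400$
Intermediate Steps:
$E = \frac{4}{3}$ ($E = \left(- \frac{1}{3}\right) \left(-4\right) = \frac{4}{3} \approx 1.3333$)
$\left(-4\right) \left(-3\right) 3 \left(E - -12\right) \left(\left(-1\right) \left(-44\right) + 36\right) = \left(-4\right) \left(-3\right) 3 \left(\frac{4}{3} - -12\right) \left(\left(-1\right) \left(-44\right) + 36\right) = 12 \cdot 3 \left(\frac{4}{3} + 12\right) \left(44 + 36\right) = 36 \cdot \frac{40}{3} \cdot 80 = 480 \cdot 80 = 38400$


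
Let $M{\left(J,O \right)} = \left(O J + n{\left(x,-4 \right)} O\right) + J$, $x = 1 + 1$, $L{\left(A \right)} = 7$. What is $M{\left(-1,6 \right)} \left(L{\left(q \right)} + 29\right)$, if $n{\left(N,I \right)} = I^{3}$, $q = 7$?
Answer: $-14076$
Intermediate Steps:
$x = 2$
$M{\left(J,O \right)} = J - 64 O + J O$ ($M{\left(J,O \right)} = \left(O J + \left(-4\right)^{3} O\right) + J = \left(J O - 64 O\right) + J = \left(- 64 O + J O\right) + J = J - 64 O + J O$)
$M{\left(-1,6 \right)} \left(L{\left(q \right)} + 29\right) = \left(-1 - 384 - 6\right) \left(7 + 29\right) = \left(-1 - 384 - 6\right) 36 = \left(-391\right) 36 = -14076$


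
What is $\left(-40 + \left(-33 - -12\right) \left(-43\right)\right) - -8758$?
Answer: $9621$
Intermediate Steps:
$\left(-40 + \left(-33 - -12\right) \left(-43\right)\right) - -8758 = \left(-40 + \left(-33 + 12\right) \left(-43\right)\right) + 8758 = \left(-40 - -903\right) + 8758 = \left(-40 + 903\right) + 8758 = 863 + 8758 = 9621$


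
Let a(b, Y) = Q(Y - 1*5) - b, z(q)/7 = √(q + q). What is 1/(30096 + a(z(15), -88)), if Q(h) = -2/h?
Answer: 26030049/783399643087 + 60543*√30/7833996430870 ≈ 3.3269e-5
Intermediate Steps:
z(q) = 7*√2*√q (z(q) = 7*√(q + q) = 7*√(2*q) = 7*(√2*√q) = 7*√2*√q)
a(b, Y) = -b - 2/(-5 + Y) (a(b, Y) = -2/(Y - 1*5) - b = -2/(Y - 5) - b = -2/(-5 + Y) - b = -b - 2/(-5 + Y))
1/(30096 + a(z(15), -88)) = 1/(30096 + (-2 - 7*√2*√15*(-5 - 88))/(-5 - 88)) = 1/(30096 + (-2 - 1*7*√30*(-93))/(-93)) = 1/(30096 - (-2 + 651*√30)/93) = 1/(30096 + (2/93 - 7*√30)) = 1/(2798930/93 - 7*√30)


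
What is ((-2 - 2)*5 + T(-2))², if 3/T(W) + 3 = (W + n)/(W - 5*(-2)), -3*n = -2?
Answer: 158404/361 ≈ 438.79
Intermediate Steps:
n = ⅔ (n = -⅓*(-2) = ⅔ ≈ 0.66667)
T(W) = 3/(-3 + (⅔ + W)/(10 + W)) (T(W) = 3/(-3 + (W + ⅔)/(W - 5*(-2))) = 3/(-3 + (⅔ + W)/(W + 10)) = 3/(-3 + (⅔ + W)/(10 + W)))
((-2 - 2)*5 + T(-2))² = ((-2 - 2)*5 + 9*(-10 - 1*(-2))/(2*(44 + 3*(-2))))² = (-4*5 + 9*(-10 + 2)/(2*(44 - 6)))² = (-20 + (9/2)*(-8)/38)² = (-20 + (9/2)*(1/38)*(-8))² = (-20 - 18/19)² = (-398/19)² = 158404/361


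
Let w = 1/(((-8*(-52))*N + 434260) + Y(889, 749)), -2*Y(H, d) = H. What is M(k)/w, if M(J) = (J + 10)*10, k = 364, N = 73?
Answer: 1736046290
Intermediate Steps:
Y(H, d) = -H/2
M(J) = 100 + 10*J (M(J) = (10 + J)*10 = 100 + 10*J)
w = 2/928367 (w = 1/((-8*(-52)*73 + 434260) - ½*889) = 1/((416*73 + 434260) - 889/2) = 1/((30368 + 434260) - 889/2) = 1/(464628 - 889/2) = 1/(928367/2) = 2/928367 ≈ 2.1543e-6)
M(k)/w = (100 + 10*364)/(2/928367) = (100 + 3640)*(928367/2) = 3740*(928367/2) = 1736046290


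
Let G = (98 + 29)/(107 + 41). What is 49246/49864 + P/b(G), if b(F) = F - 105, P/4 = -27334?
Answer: 403822356795/384276916 ≈ 1050.9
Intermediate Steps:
P = -109336 (P = 4*(-27334) = -109336)
G = 127/148 ≈ 0.85811
b(F) = -105 + F
49246/49864 + P/b(G) = 49246/49864 - 109336/(-105 + 127/148) = 49246*(1/49864) - 109336/(-15413/148) = 24623/24932 - 109336*(-148/15413) = 24623/24932 + 16181728/15413 = 403822356795/384276916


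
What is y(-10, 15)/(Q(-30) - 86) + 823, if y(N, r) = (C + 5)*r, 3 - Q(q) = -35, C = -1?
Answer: 3287/4 ≈ 821.75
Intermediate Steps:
Q(q) = 38 (Q(q) = 3 - 1*(-35) = 3 + 35 = 38)
y(N, r) = 4*r (y(N, r) = (-1 + 5)*r = 4*r)
y(-10, 15)/(Q(-30) - 86) + 823 = (4*15)/(38 - 86) + 823 = 60/(-48) + 823 = 60*(-1/48) + 823 = -5/4 + 823 = 3287/4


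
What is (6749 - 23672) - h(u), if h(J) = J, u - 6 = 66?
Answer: -16995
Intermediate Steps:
u = 72 (u = 6 + 66 = 72)
(6749 - 23672) - h(u) = (6749 - 23672) - 1*72 = -16923 - 72 = -16995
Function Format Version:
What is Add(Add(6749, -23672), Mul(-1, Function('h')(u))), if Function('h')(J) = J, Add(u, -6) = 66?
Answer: -16995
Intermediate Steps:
u = 72 (u = Add(6, 66) = 72)
Add(Add(6749, -23672), Mul(-1, Function('h')(u))) = Add(Add(6749, -23672), Mul(-1, 72)) = Add(-16923, -72) = -16995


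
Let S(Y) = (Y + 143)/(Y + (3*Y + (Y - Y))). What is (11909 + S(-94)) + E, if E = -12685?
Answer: -291825/376 ≈ -776.13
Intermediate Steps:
S(Y) = (143 + Y)/(4*Y) (S(Y) = (143 + Y)/(Y + (3*Y + 0)) = (143 + Y)/(Y + 3*Y) = (143 + Y)/((4*Y)) = (143 + Y)*(1/(4*Y)) = (143 + Y)/(4*Y))
(11909 + S(-94)) + E = (11909 + (1/4)*(143 - 94)/(-94)) - 12685 = (11909 + (1/4)*(-1/94)*49) - 12685 = (11909 - 49/376) - 12685 = 4477735/376 - 12685 = -291825/376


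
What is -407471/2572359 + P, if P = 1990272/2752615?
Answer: 3998083304983/7080713968785 ≈ 0.56464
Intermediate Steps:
P = 1990272/2752615 (P = 1990272*(1/2752615) = 1990272/2752615 ≈ 0.72305)
-407471/2572359 + P = -407471/2572359 + 1990272/2752615 = 3998083304983/7080713968785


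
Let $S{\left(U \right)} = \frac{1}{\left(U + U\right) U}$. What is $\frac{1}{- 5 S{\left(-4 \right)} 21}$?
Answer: $- \frac{32}{105} \approx -0.30476$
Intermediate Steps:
$S{\left(U \right)} = \frac{1}{2 U^{2}}$ ($S{\left(U \right)} = \frac{1}{2 U U} = \frac{\frac{1}{2} \frac{1}{U}}{U} = \frac{1}{2 U^{2}}$)
$\frac{1}{- 5 S{\left(-4 \right)} 21} = \frac{1}{- 5 \frac{1}{2 \cdot 16} \cdot 21} = \frac{1}{- 5 \cdot \frac{1}{2} \cdot \frac{1}{16} \cdot 21} = \frac{1}{\left(-5\right) \frac{1}{32} \cdot 21} = \frac{1}{\left(- \frac{5}{32}\right) 21} = \frac{1}{- \frac{105}{32}} = - \frac{32}{105}$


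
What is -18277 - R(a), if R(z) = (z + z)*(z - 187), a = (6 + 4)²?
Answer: -877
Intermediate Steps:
a = 100 (a = 10² = 100)
R(z) = 2*z*(-187 + z) (R(z) = (2*z)*(-187 + z) = 2*z*(-187 + z))
-18277 - R(a) = -18277 - 2*100*(-187 + 100) = -18277 - 2*100*(-87) = -18277 - 1*(-17400) = -18277 + 17400 = -877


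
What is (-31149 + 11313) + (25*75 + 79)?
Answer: -17882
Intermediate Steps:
(-31149 + 11313) + (25*75 + 79) = -19836 + (1875 + 79) = -19836 + 1954 = -17882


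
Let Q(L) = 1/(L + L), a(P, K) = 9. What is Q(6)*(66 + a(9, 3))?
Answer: 25/4 ≈ 6.2500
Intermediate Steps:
Q(L) = 1/(2*L)
Q(6)*(66 + a(9, 3)) = ((1/2)/6)*(66 + 9) = ((1/2)*(1/6))*75 = (1/12)*75 = 25/4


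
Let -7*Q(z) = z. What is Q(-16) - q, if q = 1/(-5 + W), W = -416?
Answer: 6743/2947 ≈ 2.2881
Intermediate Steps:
Q(z) = -z/7
q = -1/421 (q = 1/(-5 - 416) = 1/(-421) = -1/421 ≈ -0.0023753)
Q(-16) - q = -⅐*(-16) - 1*(-1/421) = 16/7 + 1/421 = 6743/2947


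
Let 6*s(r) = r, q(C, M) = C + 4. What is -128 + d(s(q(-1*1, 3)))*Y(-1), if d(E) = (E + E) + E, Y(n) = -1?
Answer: -259/2 ≈ -129.50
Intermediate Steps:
q(C, M) = 4 + C
s(r) = r/6
d(E) = 3*E (d(E) = 2*E + E = 3*E)
-128 + d(s(q(-1*1, 3)))*Y(-1) = -128 + (3*((4 - 1*1)/6))*(-1) = -128 + (3*((4 - 1)/6))*(-1) = -128 + (3*((1/6)*3))*(-1) = -128 + (3*(1/2))*(-1) = -128 + (3/2)*(-1) = -128 - 3/2 = -259/2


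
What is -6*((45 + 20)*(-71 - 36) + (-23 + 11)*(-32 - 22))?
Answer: 37842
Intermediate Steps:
-6*((45 + 20)*(-71 - 36) + (-23 + 11)*(-32 - 22)) = -6*(65*(-107) - 12*(-54)) = -6*(-6955 + 648) = -6*(-6307) = 37842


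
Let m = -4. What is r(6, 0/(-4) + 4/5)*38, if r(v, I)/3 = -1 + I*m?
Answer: -2394/5 ≈ -478.80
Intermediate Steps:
r(v, I) = -3 - 12*I (r(v, I) = 3*(-1 + I*(-4)) = 3*(-1 - 4*I) = -3 - 12*I)
r(6, 0/(-4) + 4/5)*38 = (-3 - 12*(0/(-4) + 4/5))*38 = (-3 - 12*(0*(-1/4) + 4*(1/5)))*38 = (-3 - 12*(0 + 4/5))*38 = (-3 - 12*4/5)*38 = (-3 - 48/5)*38 = -63/5*38 = -2394/5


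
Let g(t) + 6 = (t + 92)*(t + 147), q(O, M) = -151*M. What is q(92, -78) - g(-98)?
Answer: 12078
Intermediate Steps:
g(t) = -6 + (92 + t)*(147 + t) (g(t) = -6 + (t + 92)*(t + 147) = -6 + (92 + t)*(147 + t))
q(92, -78) - g(-98) = -151*(-78) - (13518 + (-98)² + 239*(-98)) = 11778 - (13518 + 9604 - 23422) = 11778 - 1*(-300) = 11778 + 300 = 12078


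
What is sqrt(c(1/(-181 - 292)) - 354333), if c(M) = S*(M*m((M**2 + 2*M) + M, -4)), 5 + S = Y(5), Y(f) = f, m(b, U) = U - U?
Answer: I*sqrt(354333) ≈ 595.26*I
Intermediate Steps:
m(b, U) = 0
S = 0 (S = -5 + 5 = 0)
c(M) = 0 (c(M) = 0*(M*0) = 0*0 = 0)
sqrt(c(1/(-181 - 292)) - 354333) = sqrt(0 - 354333) = sqrt(-354333) = I*sqrt(354333)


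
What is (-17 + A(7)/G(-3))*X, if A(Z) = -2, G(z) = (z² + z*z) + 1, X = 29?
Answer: -9425/19 ≈ -496.05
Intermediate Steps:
G(z) = 1 + 2*z² (G(z) = (z² + z²) + 1 = 2*z² + 1 = 1 + 2*z²)
(-17 + A(7)/G(-3))*X = (-17 - 2/(1 + 2*(-3)²))*29 = (-17 - 2/(1 + 2*9))*29 = (-17 - 2/(1 + 18))*29 = (-17 - 2/19)*29 = -325/19*29 = -9425/19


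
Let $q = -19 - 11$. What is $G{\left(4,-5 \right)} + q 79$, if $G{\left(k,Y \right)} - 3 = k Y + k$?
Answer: $-2383$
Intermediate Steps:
$q = -30$ ($q = -19 - 11 = -30$)
$G{\left(k,Y \right)} = 3 + k + Y k$ ($G{\left(k,Y \right)} = 3 + \left(k Y + k\right) = 3 + \left(Y k + k\right) = 3 + \left(k + Y k\right) = 3 + k + Y k$)
$G{\left(4,-5 \right)} + q 79 = \left(3 + 4 - 20\right) - 2370 = -13 - 2370 = -2383$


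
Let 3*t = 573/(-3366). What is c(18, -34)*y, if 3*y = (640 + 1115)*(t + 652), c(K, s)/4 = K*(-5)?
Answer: -25674959700/187 ≈ -1.3730e+8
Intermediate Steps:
t = -191/3366 (t = (573/(-3366))/3 = (573*(-1/3366))/3 = (⅓)*(-191/1122) = -191/3366 ≈ -0.056744)
c(K, s) = -20*K (c(K, s) = 4*(K*(-5)) = 4*(-5*K) = -20*K)
y = 142638665/374 (y = ((640 + 1115)*(-191/3366 + 652))/3 = (1755*(2194441/3366))/3 = (⅓)*(427915995/374) = 142638665/374 ≈ 3.8139e+5)
c(18, -34)*y = -20*18*(142638665/374) = -360*142638665/374 = -25674959700/187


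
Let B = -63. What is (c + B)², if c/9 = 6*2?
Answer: 2025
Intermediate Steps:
c = 108 (c = 9*(6*2) = 9*12 = 108)
(c + B)² = (108 - 63)² = 45² = 2025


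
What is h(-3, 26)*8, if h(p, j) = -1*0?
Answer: 0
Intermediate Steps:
h(p, j) = 0
h(-3, 26)*8 = 0*8 = 0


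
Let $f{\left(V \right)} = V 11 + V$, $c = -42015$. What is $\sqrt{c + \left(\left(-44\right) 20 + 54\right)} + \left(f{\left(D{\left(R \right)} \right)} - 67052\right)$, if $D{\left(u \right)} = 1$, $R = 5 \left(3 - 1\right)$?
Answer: $-67040 + i \sqrt{42841} \approx -67040.0 + 206.98 i$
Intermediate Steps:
$R = 10$ ($R = 5 \cdot 2 = 10$)
$f{\left(V \right)} = 12 V$ ($f{\left(V \right)} = 11 V + V = 12 V$)
$\sqrt{c + \left(\left(-44\right) 20 + 54\right)} + \left(f{\left(D{\left(R \right)} \right)} - 67052\right) = \sqrt{-42015 + \left(\left(-44\right) 20 + 54\right)} + \left(12 \cdot 1 - 67052\right) = \sqrt{-42015 + \left(-880 + 54\right)} + \left(12 - 67052\right) = \sqrt{-42015 - 826} - 67040 = \sqrt{-42841} - 67040 = i \sqrt{42841} - 67040 = -67040 + i \sqrt{42841}$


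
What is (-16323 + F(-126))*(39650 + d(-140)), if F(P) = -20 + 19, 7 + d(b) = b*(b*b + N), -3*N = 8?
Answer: 132419488124/3 ≈ 4.4140e+10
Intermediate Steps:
N = -8/3 (N = -1/3*8 = -8/3 ≈ -2.6667)
d(b) = -7 + b*(-8/3 + b**2) (d(b) = -7 + b*(b*b - 8/3) = -7 + b*(b**2 - 8/3) = -7 + b*(-8/3 + b**2))
F(P) = -1
(-16323 + F(-126))*(39650 + d(-140)) = (-16323 - 1)*(39650 + (-7 + (-140)**3 - 8/3*(-140))) = -16324*(39650 + (-7 - 2744000 + 1120/3)) = -16324*(39650 - 8230901/3) = -16324*(-8111951/3) = 132419488124/3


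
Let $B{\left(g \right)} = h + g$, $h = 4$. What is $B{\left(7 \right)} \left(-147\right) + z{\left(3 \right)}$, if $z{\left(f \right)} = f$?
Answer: $-1614$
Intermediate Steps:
$B{\left(g \right)} = 4 + g$
$B{\left(7 \right)} \left(-147\right) + z{\left(3 \right)} = \left(4 + 7\right) \left(-147\right) + 3 = 11 \left(-147\right) + 3 = -1617 + 3 = -1614$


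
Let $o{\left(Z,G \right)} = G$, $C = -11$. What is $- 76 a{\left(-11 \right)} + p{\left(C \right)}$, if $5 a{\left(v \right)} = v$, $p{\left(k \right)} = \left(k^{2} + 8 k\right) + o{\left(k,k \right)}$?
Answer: $\frac{946}{5} \approx 189.2$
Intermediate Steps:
$p{\left(k \right)} = k^{2} + 9 k$ ($p{\left(k \right)} = \left(k^{2} + 8 k\right) + k = k^{2} + 9 k$)
$a{\left(v \right)} = \frac{v}{5}$
$- 76 a{\left(-11 \right)} + p{\left(C \right)} = - 76 \cdot \frac{1}{5} \left(-11\right) - 11 \left(9 - 11\right) = \left(-76\right) \left(- \frac{11}{5}\right) - -22 = \frac{836}{5} + 22 = \frac{946}{5}$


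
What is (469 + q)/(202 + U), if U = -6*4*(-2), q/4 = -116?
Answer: 1/50 ≈ 0.020000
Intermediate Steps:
q = -464 (q = 4*(-116) = -464)
U = 48 (U = -24*(-2) = 48)
(469 + q)/(202 + U) = (469 - 464)/(202 + 48) = 5/250 = 5*(1/250) = 1/50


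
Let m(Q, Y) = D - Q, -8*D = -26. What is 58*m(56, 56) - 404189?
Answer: -814497/2 ≈ -4.0725e+5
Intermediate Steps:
D = 13/4 (D = -⅛*(-26) = 13/4 ≈ 3.2500)
m(Q, Y) = 13/4 - Q
58*m(56, 56) - 404189 = 58*(13/4 - 1*56) - 404189 = 58*(13/4 - 56) - 404189 = 58*(-211/4) - 404189 = -6119/2 - 404189 = -814497/2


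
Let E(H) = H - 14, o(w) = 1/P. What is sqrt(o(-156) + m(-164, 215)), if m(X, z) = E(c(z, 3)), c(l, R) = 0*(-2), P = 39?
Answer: I*sqrt(21255)/39 ≈ 3.7382*I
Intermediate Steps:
c(l, R) = 0
o(w) = 1/39
E(H) = -14 + H
m(X, z) = -14 (m(X, z) = -14 + 0 = -14)
sqrt(o(-156) + m(-164, 215)) = sqrt(1/39 - 14) = sqrt(-545/39) = I*sqrt(21255)/39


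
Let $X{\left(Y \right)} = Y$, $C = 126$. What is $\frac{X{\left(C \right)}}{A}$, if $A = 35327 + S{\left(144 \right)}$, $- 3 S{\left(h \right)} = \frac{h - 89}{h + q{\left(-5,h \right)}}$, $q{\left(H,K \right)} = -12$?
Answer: $\frac{648}{181681} \approx 0.0035667$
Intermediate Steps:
$S{\left(h \right)} = - \frac{-89 + h}{3 \left(-12 + h\right)}$ ($S{\left(h \right)} = - \frac{\left(h - 89\right) \frac{1}{h - 12}}{3} = - \frac{\left(-89 + h\right) \frac{1}{-12 + h}}{3} = - \frac{\frac{1}{-12 + h} \left(-89 + h\right)}{3} = - \frac{-89 + h}{3 \left(-12 + h\right)}$)
$A = \frac{1271767}{36}$ ($A = 35327 + \frac{89 - 144}{3 \left(-12 + 144\right)} = 35327 + \frac{89 - 144}{3 \cdot 132} = 35327 + \frac{1}{3} \cdot \frac{1}{132} \left(-55\right) = 35327 - \frac{5}{36} = \frac{1271767}{36} \approx 35327.0$)
$\frac{X{\left(C \right)}}{A} = \frac{126}{\frac{1271767}{36}} = 126 \cdot \frac{36}{1271767} = \frac{648}{181681}$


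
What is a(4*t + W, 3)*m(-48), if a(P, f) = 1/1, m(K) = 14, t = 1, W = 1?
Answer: 14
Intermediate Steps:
a(P, f) = 1
a(4*t + W, 3)*m(-48) = 1*14 = 14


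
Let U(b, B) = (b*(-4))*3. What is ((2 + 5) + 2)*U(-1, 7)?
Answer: 108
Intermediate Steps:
U(b, B) = -12*b (U(b, B) = -4*b*3 = -12*b)
((2 + 5) + 2)*U(-1, 7) = ((2 + 5) + 2)*(-12*(-1)) = (7 + 2)*12 = 9*12 = 108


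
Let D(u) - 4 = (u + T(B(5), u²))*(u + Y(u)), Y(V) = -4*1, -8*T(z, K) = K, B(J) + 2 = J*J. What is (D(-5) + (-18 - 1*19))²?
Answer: 103041/64 ≈ 1610.0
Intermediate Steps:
B(J) = -2 + J² (B(J) = -2 + J*J = -2 + J²)
T(z, K) = -K/8
Y(V) = -4
D(u) = 4 + (-4 + u)*(u - u²/8) (D(u) = 4 + (u - u²/8)*(u - 4) = 4 + (u - u²/8)*(-4 + u) = 4 + (-4 + u)*(u - u²/8))
(D(-5) + (-18 - 1*19))² = ((4 - 4*(-5) - ⅛*(-5)³ + (3/2)*(-5)²) + (-18 - 1*19))² = ((4 + 20 - ⅛*(-125) + (3/2)*25) + (-18 - 19))² = ((4 + 20 + 125/8 + 75/2) - 37)² = (617/8 - 37)² = (321/8)² = 103041/64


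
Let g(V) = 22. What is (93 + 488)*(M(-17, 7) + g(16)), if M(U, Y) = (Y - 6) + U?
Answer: 3486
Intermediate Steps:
M(U, Y) = -6 + U + Y (M(U, Y) = (-6 + Y) + U = -6 + U + Y)
(93 + 488)*(M(-17, 7) + g(16)) = (93 + 488)*((-6 - 17 + 7) + 22) = 581*(-16 + 22) = 581*6 = 3486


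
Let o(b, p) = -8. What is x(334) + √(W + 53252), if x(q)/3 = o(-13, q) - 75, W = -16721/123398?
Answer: -249 + 5*√32434787072314/123398 ≈ -18.236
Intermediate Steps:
W = -16721/123398 (W = -16721*1/123398 = -16721/123398 ≈ -0.13550)
x(q) = -249 (x(q) = 3*(-8 - 75) = 3*(-83) = -249)
x(334) + √(W + 53252) = -249 + √(-16721/123398 + 53252) = -249 + √(6571173575/123398) = -249 + 5*√32434787072314/123398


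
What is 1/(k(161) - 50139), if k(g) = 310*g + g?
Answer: -1/68 ≈ -0.014706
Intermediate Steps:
k(g) = 311*g
1/(k(161) - 50139) = 1/(311*161 - 50139) = 1/(50071 - 50139) = 1/(-68) = -1/68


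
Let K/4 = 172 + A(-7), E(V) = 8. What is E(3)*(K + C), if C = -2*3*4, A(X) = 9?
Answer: 5600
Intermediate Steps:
C = -24 (C = -6*4 = -24)
K = 724 (K = 4*(172 + 9) = 4*181 = 724)
E(3)*(K + C) = 8*(724 - 24) = 8*700 = 5600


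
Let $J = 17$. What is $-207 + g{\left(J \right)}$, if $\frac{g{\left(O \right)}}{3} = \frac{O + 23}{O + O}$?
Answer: $- \frac{3459}{17} \approx -203.47$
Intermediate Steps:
$g{\left(O \right)} = \frac{3 \left(23 + O\right)}{2 O}$ ($g{\left(O \right)} = 3 \frac{O + 23}{O + O} = 3 \frac{23 + O}{2 O} = \frac{3 \left(23 + O\right)}{2 O}$)
$-207 + g{\left(J \right)} = -207 + \frac{3 \left(23 + 17\right)}{2 \cdot 17} = -207 + \frac{3}{2} \cdot \frac{1}{17} \cdot 40 = -207 + \frac{60}{17} = - \frac{3459}{17}$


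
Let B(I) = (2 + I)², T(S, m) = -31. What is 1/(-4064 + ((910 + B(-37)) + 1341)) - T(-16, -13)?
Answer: 18227/588 ≈ 30.998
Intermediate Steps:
1/(-4064 + ((910 + B(-37)) + 1341)) - T(-16, -13) = 1/(-4064 + ((910 + (2 - 37)²) + 1341)) - 1*(-31) = 1/(-4064 + ((910 + (-35)²) + 1341)) + 31 = 1/(-4064 + ((910 + 1225) + 1341)) + 31 = 1/(-4064 + (2135 + 1341)) + 31 = 1/(-4064 + 3476) + 31 = 1/(-588) + 31 = -1/588 + 31 = 18227/588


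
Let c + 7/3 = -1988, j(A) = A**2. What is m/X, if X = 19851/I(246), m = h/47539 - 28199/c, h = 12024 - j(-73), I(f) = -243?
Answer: -328992242868/1878270976673 ≈ -0.17516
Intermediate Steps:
h = 6695 (h = 12024 - 1*(-73)**2 = 12024 - 1*5329 = 12024 - 5329 = 6695)
c = -5971/3 (c = -7/3 - 1988 = -5971/3 ≈ -1990.3)
m = 4061632628/283855369 (m = 6695/47539 - 28199/(-5971/3) = 6695*(1/47539) - 28199*(-3/5971) = 6695/47539 + 84597/5971 = 4061632628/283855369 ≈ 14.309)
X = -6617/81 (X = 19851/(-243) = 19851*(-1/243) = -6617/81 ≈ -81.691)
m/X = 4061632628/(283855369*(-6617/81)) = (4061632628/283855369)*(-81/6617) = -328992242868/1878270976673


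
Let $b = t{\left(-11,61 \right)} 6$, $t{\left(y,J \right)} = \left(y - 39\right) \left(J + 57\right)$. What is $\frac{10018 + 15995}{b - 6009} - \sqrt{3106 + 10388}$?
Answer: $- \frac{8671}{13803} - \sqrt{13494} \approx -116.79$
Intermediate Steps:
$t{\left(y,J \right)} = \left(-39 + y\right) \left(57 + J\right)$
$b = -35400$ ($b = \left(-2223 - 2379 + 57 \left(-11\right) + 61 \left(-11\right)\right) 6 = \left(-2223 - 2379 - 627 - 671\right) 6 = \left(-5900\right) 6 = -35400$)
$\frac{10018 + 15995}{b - 6009} - \sqrt{3106 + 10388} = \frac{10018 + 15995}{-35400 - 6009} - \sqrt{3106 + 10388} = \frac{26013}{-41409} - \sqrt{13494} = 26013 \left(- \frac{1}{41409}\right) - \sqrt{13494} = - \frac{8671}{13803} - \sqrt{13494}$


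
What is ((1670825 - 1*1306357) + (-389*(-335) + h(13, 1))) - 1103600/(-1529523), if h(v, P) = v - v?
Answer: 756783082109/1529523 ≈ 4.9478e+5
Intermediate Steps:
h(v, P) = 0
((1670825 - 1*1306357) + (-389*(-335) + h(13, 1))) - 1103600/(-1529523) = ((1670825 - 1*1306357) + (-389*(-335) + 0)) - 1103600/(-1529523) = ((1670825 - 1306357) + (130315 + 0)) - 1103600*(-1/1529523) = (364468 + 130315) + 1103600/1529523 = 494783 + 1103600/1529523 = 756783082109/1529523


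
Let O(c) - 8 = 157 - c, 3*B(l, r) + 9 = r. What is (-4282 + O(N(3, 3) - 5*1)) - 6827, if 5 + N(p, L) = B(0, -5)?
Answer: -32788/3 ≈ -10929.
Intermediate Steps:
B(l, r) = -3 + r/3
N(p, L) = -29/3 (N(p, L) = -5 + (-3 + (⅓)*(-5)) = -5 + (-3 - 5/3) = -5 - 14/3 = -29/3)
O(c) = 165 - c (O(c) = 8 + (157 - c) = 165 - c)
(-4282 + O(N(3, 3) - 5*1)) - 6827 = (-4282 + (165 - (-29/3 - 5*1))) - 6827 = (-4282 + (165 - (-29/3 - 5))) - 6827 = (-4282 + (165 - 1*(-44/3))) - 6827 = (-4282 + (165 + 44/3)) - 6827 = (-4282 + 539/3) - 6827 = -12307/3 - 6827 = -32788/3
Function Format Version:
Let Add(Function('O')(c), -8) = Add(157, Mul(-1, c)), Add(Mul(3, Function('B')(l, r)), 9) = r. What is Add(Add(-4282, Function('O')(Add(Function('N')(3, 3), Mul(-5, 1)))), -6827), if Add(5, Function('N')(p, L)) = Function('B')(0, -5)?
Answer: Rational(-32788, 3) ≈ -10929.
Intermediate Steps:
Function('B')(l, r) = Add(-3, Mul(Rational(1, 3), r))
Function('N')(p, L) = Rational(-29, 3) (Function('N')(p, L) = Add(-5, Add(-3, Mul(Rational(1, 3), -5))) = Add(-5, Add(-3, Rational(-5, 3))) = Add(-5, Rational(-14, 3)) = Rational(-29, 3))
Function('O')(c) = Add(165, Mul(-1, c)) (Function('O')(c) = Add(8, Add(157, Mul(-1, c))) = Add(165, Mul(-1, c)))
Add(Add(-4282, Function('O')(Add(Function('N')(3, 3), Mul(-5, 1)))), -6827) = Add(Add(-4282, Add(165, Mul(-1, Add(Rational(-29, 3), Mul(-5, 1))))), -6827) = Add(Add(-4282, Add(165, Mul(-1, Add(Rational(-29, 3), -5)))), -6827) = Add(Add(-4282, Add(165, Mul(-1, Rational(-44, 3)))), -6827) = Add(Add(-4282, Add(165, Rational(44, 3))), -6827) = Add(Add(-4282, Rational(539, 3)), -6827) = Add(Rational(-12307, 3), -6827) = Rational(-32788, 3)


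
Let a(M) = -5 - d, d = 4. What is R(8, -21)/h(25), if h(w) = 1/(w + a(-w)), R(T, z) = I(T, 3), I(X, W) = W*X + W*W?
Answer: 528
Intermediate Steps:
a(M) = -9 (a(M) = -5 - 1*4 = -5 - 4 = -9)
I(X, W) = W² + W*X (I(X, W) = W*X + W² = W² + W*X)
R(T, z) = 9 + 3*T (R(T, z) = 3*(3 + T) = 9 + 3*T)
h(w) = 1/(-9 + w) (h(w) = 1/(w - 9) = 1/(-9 + w))
R(8, -21)/h(25) = (9 + 3*8)/(1/(-9 + 25)) = (9 + 24)/(1/16) = 33/(1/16) = 33*16 = 528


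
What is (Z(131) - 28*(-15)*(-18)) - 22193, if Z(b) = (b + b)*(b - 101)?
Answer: -21893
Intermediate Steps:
Z(b) = 2*b*(-101 + b) (Z(b) = (2*b)*(-101 + b) = 2*b*(-101 + b))
(Z(131) - 28*(-15)*(-18)) - 22193 = (2*131*(-101 + 131) - 28*(-15)*(-18)) - 22193 = (2*131*30 + 420*(-18)) - 22193 = (7860 - 7560) - 22193 = 300 - 22193 = -21893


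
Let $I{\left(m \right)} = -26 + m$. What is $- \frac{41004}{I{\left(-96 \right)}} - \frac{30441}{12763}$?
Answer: $\frac{259810125}{778543} \approx 333.71$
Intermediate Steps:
$- \frac{41004}{I{\left(-96 \right)}} - \frac{30441}{12763} = - \frac{41004}{-26 - 96} - \frac{30441}{12763} = - \frac{41004}{-122} - \frac{30441}{12763} = \left(-41004\right) \left(- \frac{1}{122}\right) - \frac{30441}{12763} = \frac{20502}{61} - \frac{30441}{12763} = \frac{259810125}{778543}$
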